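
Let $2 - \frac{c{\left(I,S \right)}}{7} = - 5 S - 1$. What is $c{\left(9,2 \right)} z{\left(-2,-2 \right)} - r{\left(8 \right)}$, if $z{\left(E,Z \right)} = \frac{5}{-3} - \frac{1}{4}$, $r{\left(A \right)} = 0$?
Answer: $- \frac{2093}{12} \approx -174.42$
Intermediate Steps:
$c{\left(I,S \right)} = 21 + 35 S$ ($c{\left(I,S \right)} = 14 - 7 \left(- 5 S - 1\right) = 14 - 7 \left(-1 - 5 S\right) = 14 + \left(7 + 35 S\right) = 21 + 35 S$)
$z{\left(E,Z \right)} = - \frac{23}{12}$ ($z{\left(E,Z \right)} = 5 \left(- \frac{1}{3}\right) - \frac{1}{4} = - \frac{5}{3} - \frac{1}{4} = - \frac{23}{12}$)
$c{\left(9,2 \right)} z{\left(-2,-2 \right)} - r{\left(8 \right)} = \left(21 + 35 \cdot 2\right) \left(- \frac{23}{12}\right) - 0 = \left(21 + 70\right) \left(- \frac{23}{12}\right) + 0 = 91 \left(- \frac{23}{12}\right) + 0 = - \frac{2093}{12} + 0 = - \frac{2093}{12}$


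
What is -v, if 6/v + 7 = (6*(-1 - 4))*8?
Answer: 6/247 ≈ 0.024291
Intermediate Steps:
v = -6/247 (v = 6/(-7 + (6*(-1 - 4))*8) = 6/(-7 + (6*(-5))*8) = 6/(-7 - 30*8) = 6/(-7 - 240) = 6/(-247) = 6*(-1/247) = -6/247 ≈ -0.024291)
-v = -1*(-6/247) = 6/247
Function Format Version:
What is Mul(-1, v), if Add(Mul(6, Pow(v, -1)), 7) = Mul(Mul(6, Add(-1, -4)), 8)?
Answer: Rational(6, 247) ≈ 0.024291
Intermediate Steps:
v = Rational(-6, 247) (v = Mul(6, Pow(Add(-7, Mul(Mul(6, Add(-1, -4)), 8)), -1)) = Mul(6, Pow(Add(-7, Mul(Mul(6, -5), 8)), -1)) = Mul(6, Pow(Add(-7, Mul(-30, 8)), -1)) = Mul(6, Pow(Add(-7, -240), -1)) = Mul(6, Pow(-247, -1)) = Mul(6, Rational(-1, 247)) = Rational(-6, 247) ≈ -0.024291)
Mul(-1, v) = Mul(-1, Rational(-6, 247)) = Rational(6, 247)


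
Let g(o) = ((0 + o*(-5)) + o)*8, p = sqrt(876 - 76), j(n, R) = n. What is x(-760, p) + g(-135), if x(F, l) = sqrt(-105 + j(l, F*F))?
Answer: 4320 + sqrt(-105 + 20*sqrt(2)) ≈ 4320.0 + 8.7588*I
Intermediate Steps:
p = 20*sqrt(2) (p = sqrt(800) = 20*sqrt(2) ≈ 28.284)
x(F, l) = sqrt(-105 + l)
g(o) = -32*o (g(o) = ((0 - 5*o) + o)*8 = (-5*o + o)*8 = -4*o*8 = -32*o)
x(-760, p) + g(-135) = sqrt(-105 + 20*sqrt(2)) - 32*(-135) = sqrt(-105 + 20*sqrt(2)) + 4320 = 4320 + sqrt(-105 + 20*sqrt(2))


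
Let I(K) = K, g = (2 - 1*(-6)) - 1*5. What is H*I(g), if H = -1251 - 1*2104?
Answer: -10065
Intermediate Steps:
g = 3 (g = (2 + 6) - 5 = 8 - 5 = 3)
H = -3355 (H = -1251 - 2104 = -3355)
H*I(g) = -3355*3 = -10065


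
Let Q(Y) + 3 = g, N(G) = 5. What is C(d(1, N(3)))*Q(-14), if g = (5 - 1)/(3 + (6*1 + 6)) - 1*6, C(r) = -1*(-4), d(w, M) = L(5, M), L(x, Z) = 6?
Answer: -524/15 ≈ -34.933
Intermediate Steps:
d(w, M) = 6
C(r) = 4
g = -86/15 (g = 4/(3 + (6 + 6)) - 6 = 4/(3 + 12) - 6 = 4/15 - 6 = -86/15 ≈ -5.7333)
Q(Y) = -131/15 (Q(Y) = -3 - 86/15 = -131/15)
C(d(1, N(3)))*Q(-14) = 4*(-131/15) = -524/15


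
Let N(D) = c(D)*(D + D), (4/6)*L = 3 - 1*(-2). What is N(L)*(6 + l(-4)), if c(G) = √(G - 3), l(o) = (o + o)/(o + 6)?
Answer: 45*√2 ≈ 63.640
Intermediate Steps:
l(o) = 2*o/(6 + o) (l(o) = (2*o)/(6 + o) = 2*o/(6 + o))
c(G) = √(-3 + G)
L = 15/2 (L = 3*(3 - 1*(-2))/2 = 3*(3 + 2)/2 = (3/2)*5 = 15/2 ≈ 7.5000)
N(D) = 2*D*√(-3 + D) (N(D) = √(-3 + D)*(D + D) = √(-3 + D)*(2*D) = 2*D*√(-3 + D))
N(L)*(6 + l(-4)) = (2*(15/2)*√(-3 + 15/2))*(6 + 2*(-4)/(6 - 4)) = (2*(15/2)*√(9/2))*(6 + 2*(-4)/2) = (2*(15/2)*(3*√2/2))*(6 + 2*(-4)*(½)) = (45*√2/2)*(6 - 4) = (45*√2/2)*2 = 45*√2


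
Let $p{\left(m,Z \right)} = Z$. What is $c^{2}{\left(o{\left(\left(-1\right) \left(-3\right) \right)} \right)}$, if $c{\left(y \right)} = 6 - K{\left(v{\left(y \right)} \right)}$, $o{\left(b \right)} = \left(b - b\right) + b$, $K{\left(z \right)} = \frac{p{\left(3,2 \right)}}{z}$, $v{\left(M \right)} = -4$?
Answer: $\frac{169}{4} \approx 42.25$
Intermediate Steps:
$K{\left(z \right)} = \frac{2}{z}$
$o{\left(b \right)} = b$ ($o{\left(b \right)} = 0 + b = b$)
$c{\left(y \right)} = \frac{13}{2}$ ($c{\left(y \right)} = 6 - \frac{2}{-4} = 6 - 2 \left(- \frac{1}{4}\right) = 6 - - \frac{1}{2} = 6 + \frac{1}{2} = \frac{13}{2}$)
$c^{2}{\left(o{\left(\left(-1\right) \left(-3\right) \right)} \right)} = \left(\frac{13}{2}\right)^{2} = \frac{169}{4}$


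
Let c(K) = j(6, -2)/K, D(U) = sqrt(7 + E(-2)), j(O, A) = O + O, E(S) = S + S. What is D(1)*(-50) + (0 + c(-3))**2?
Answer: 16 - 50*sqrt(3) ≈ -70.603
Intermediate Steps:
E(S) = 2*S
j(O, A) = 2*O
D(U) = sqrt(3) (D(U) = sqrt(7 + 2*(-2)) = sqrt(7 - 4) = sqrt(3))
c(K) = 12/K (c(K) = (2*6)/K = 12/K)
D(1)*(-50) + (0 + c(-3))**2 = sqrt(3)*(-50) + (0 + 12/(-3))**2 = -50*sqrt(3) + (0 + 12*(-1/3))**2 = -50*sqrt(3) + (0 - 4)**2 = -50*sqrt(3) + (-4)**2 = -50*sqrt(3) + 16 = 16 - 50*sqrt(3)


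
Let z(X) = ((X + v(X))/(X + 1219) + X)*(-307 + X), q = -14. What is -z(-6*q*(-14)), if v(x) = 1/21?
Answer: -1611461909/903 ≈ -1.7846e+6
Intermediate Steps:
v(x) = 1/21
z(X) = (-307 + X)*(X + (1/21 + X)/(1219 + X)) (z(X) = ((X + 1/21)/(X + 1219) + X)*(-307 + X) = ((1/21 + X)/(1219 + X) + X)*(-307 + X) = (X + (1/21 + X)/(1219 + X))*(-307 + X) = (-307 + X)*(X + (1/21 + X)/(1219 + X)))
-z(-6*q*(-14)) = -(-307 - 7865339*(-6*(-14))*(-14) + 21*(-6*(-14)*(-14))**3 + 19173*(-6*(-14)*(-14))**2)/(21*(1219 - 6*(-14)*(-14))) = -(-307 - 660688476*(-14) + 21*(84*(-14))**3 + 19173*(84*(-14))**2)/(21*(1219 + 84*(-14))) = -(-307 - 7865339*(-1176) + 21*(-1176)**3 + 19173*(-1176)**2)/(21*(1219 - 1176)) = -(-307 + 9249638664 + 21*(-1626379776) + 19173*1382976)/(21*43) = -(-307 + 9249638664 - 34153975296 + 26515798848)/(21*43) = -1611461909/(21*43) = -1*1611461909/903 = -1611461909/903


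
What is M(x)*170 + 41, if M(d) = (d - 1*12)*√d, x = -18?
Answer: 41 - 15300*I*√2 ≈ 41.0 - 21637.0*I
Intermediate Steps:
M(d) = √d*(-12 + d) (M(d) = (d - 12)*√d = (-12 + d)*√d = √d*(-12 + d))
M(x)*170 + 41 = (√(-18)*(-12 - 18))*170 + 41 = ((3*I*√2)*(-30))*170 + 41 = -90*I*√2*170 + 41 = -15300*I*√2 + 41 = 41 - 15300*I*√2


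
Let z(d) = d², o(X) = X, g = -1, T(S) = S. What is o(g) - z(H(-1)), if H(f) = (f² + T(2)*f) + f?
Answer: -5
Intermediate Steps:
H(f) = f² + 3*f (H(f) = (f² + 2*f) + f = f² + 3*f)
o(g) - z(H(-1)) = -1 - (-(3 - 1))² = -1 - (-1*2)² = -1 - 1*(-2)² = -1 - 1*4 = -1 - 4 = -5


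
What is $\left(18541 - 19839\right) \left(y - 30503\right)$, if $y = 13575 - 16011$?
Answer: $42754822$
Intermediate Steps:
$y = -2436$
$\left(18541 - 19839\right) \left(y - 30503\right) = \left(18541 - 19839\right) \left(-2436 - 30503\right) = \left(-1298\right) \left(-32939\right) = 42754822$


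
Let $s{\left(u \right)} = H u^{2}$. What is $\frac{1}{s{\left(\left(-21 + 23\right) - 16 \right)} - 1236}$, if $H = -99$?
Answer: $- \frac{1}{20640} \approx -4.845 \cdot 10^{-5}$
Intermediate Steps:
$s{\left(u \right)} = - 99 u^{2}$
$\frac{1}{s{\left(\left(-21 + 23\right) - 16 \right)} - 1236} = \frac{1}{- 99 \left(\left(-21 + 23\right) - 16\right)^{2} - 1236} = \frac{1}{- 99 \left(2 - 16\right)^{2} - 1236} = \frac{1}{- 99 \left(-14\right)^{2} - 1236} = \frac{1}{\left(-99\right) 196 - 1236} = \frac{1}{-19404 - 1236} = \frac{1}{-20640} = - \frac{1}{20640}$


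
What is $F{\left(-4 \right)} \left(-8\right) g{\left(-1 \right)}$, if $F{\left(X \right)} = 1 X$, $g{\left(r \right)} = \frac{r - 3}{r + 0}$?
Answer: $128$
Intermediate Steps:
$g{\left(r \right)} = \frac{-3 + r}{r}$
$F{\left(X \right)} = X$
$F{\left(-4 \right)} \left(-8\right) g{\left(-1 \right)} = \left(-4\right) \left(-8\right) \frac{-3 - 1}{-1} = 32 \left(\left(-1\right) \left(-4\right)\right) = 32 \cdot 4 = 128$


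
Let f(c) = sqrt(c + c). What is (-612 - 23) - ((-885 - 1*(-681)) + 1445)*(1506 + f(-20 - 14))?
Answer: -1869581 - 2482*I*sqrt(17) ≈ -1.8696e+6 - 10234.0*I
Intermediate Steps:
f(c) = sqrt(2)*sqrt(c) (f(c) = sqrt(2*c) = sqrt(2)*sqrt(c))
(-612 - 23) - ((-885 - 1*(-681)) + 1445)*(1506 + f(-20 - 14)) = (-612 - 23) - ((-885 - 1*(-681)) + 1445)*(1506 + sqrt(2)*sqrt(-20 - 14)) = -635 - ((-885 + 681) + 1445)*(1506 + sqrt(2)*sqrt(-34)) = -635 - (-204 + 1445)*(1506 + sqrt(2)*(I*sqrt(34))) = -635 - 1241*(1506 + 2*I*sqrt(17)) = -635 - (1868946 + 2482*I*sqrt(17)) = -635 + (-1868946 - 2482*I*sqrt(17)) = -1869581 - 2482*I*sqrt(17)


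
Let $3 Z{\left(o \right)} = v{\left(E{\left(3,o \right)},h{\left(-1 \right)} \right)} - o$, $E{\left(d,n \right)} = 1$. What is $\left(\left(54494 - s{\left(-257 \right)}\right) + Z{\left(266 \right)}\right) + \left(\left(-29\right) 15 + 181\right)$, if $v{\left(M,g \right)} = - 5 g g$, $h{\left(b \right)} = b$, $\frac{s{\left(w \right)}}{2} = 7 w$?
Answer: $\frac{173243}{3} \approx 57748.0$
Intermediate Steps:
$s{\left(w \right)} = 14 w$ ($s{\left(w \right)} = 2 \cdot 7 w = 14 w$)
$v{\left(M,g \right)} = - 5 g^{2}$
$Z{\left(o \right)} = - \frac{5}{3} - \frac{o}{3}$ ($Z{\left(o \right)} = \frac{- 5 \left(-1\right)^{2} - o}{3} = \frac{\left(-5\right) 1 - o}{3} = \frac{-5 - o}{3} = - \frac{5}{3} - \frac{o}{3}$)
$\left(\left(54494 - s{\left(-257 \right)}\right) + Z{\left(266 \right)}\right) + \left(\left(-29\right) 15 + 181\right) = \left(\left(54494 - 14 \left(-257\right)\right) - \frac{271}{3}\right) + \left(\left(-29\right) 15 + 181\right) = \left(\left(54494 - -3598\right) - \frac{271}{3}\right) + \left(-435 + 181\right) = \left(\left(54494 + 3598\right) - \frac{271}{3}\right) - 254 = \left(58092 - \frac{271}{3}\right) - 254 = \frac{174005}{3} - 254 = \frac{173243}{3}$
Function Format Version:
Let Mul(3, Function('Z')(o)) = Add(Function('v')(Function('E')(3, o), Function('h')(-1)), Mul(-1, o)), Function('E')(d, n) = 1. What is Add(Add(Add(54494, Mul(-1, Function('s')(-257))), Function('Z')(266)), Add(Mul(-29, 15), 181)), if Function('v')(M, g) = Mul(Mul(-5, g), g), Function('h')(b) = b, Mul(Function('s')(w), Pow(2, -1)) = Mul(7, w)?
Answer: Rational(173243, 3) ≈ 57748.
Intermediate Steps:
Function('s')(w) = Mul(14, w) (Function('s')(w) = Mul(2, Mul(7, w)) = Mul(14, w))
Function('v')(M, g) = Mul(-5, Pow(g, 2))
Function('Z')(o) = Add(Rational(-5, 3), Mul(Rational(-1, 3), o)) (Function('Z')(o) = Mul(Rational(1, 3), Add(Mul(-5, Pow(-1, 2)), Mul(-1, o))) = Mul(Rational(1, 3), Add(Mul(-5, 1), Mul(-1, o))) = Mul(Rational(1, 3), Add(-5, Mul(-1, o))) = Add(Rational(-5, 3), Mul(Rational(-1, 3), o)))
Add(Add(Add(54494, Mul(-1, Function('s')(-257))), Function('Z')(266)), Add(Mul(-29, 15), 181)) = Add(Add(Add(54494, Mul(-1, Mul(14, -257))), Add(Rational(-5, 3), Mul(Rational(-1, 3), 266))), Add(Mul(-29, 15), 181)) = Add(Add(Add(54494, Mul(-1, -3598)), Add(Rational(-5, 3), Rational(-266, 3))), Add(-435, 181)) = Add(Add(Add(54494, 3598), Rational(-271, 3)), -254) = Add(Add(58092, Rational(-271, 3)), -254) = Add(Rational(174005, 3), -254) = Rational(173243, 3)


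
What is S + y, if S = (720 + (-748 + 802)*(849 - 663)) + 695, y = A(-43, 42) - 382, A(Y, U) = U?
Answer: 11119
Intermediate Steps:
y = -340 (y = 42 - 382 = -340)
S = 11459 (S = (720 + 54*186) + 695 = (720 + 10044) + 695 = 10764 + 695 = 11459)
S + y = 11459 - 340 = 11119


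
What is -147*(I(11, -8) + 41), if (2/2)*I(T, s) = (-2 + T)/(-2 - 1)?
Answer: -5586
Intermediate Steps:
I(T, s) = 2/3 - T/3 (I(T, s) = (-2 + T)/(-2 - 1) = (-2 + T)/(-3) = (-2 + T)*(-1/3) = 2/3 - T/3)
-147*(I(11, -8) + 41) = -147*((2/3 - 1/3*11) + 41) = -147*((2/3 - 11/3) + 41) = -147*(-3 + 41) = -147*38 = -5586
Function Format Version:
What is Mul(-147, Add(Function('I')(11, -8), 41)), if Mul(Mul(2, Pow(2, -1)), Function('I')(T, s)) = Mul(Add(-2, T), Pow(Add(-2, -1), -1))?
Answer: -5586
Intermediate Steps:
Function('I')(T, s) = Add(Rational(2, 3), Mul(Rational(-1, 3), T)) (Function('I')(T, s) = Mul(Add(-2, T), Pow(Add(-2, -1), -1)) = Mul(Add(-2, T), Pow(-3, -1)) = Mul(Add(-2, T), Rational(-1, 3)) = Add(Rational(2, 3), Mul(Rational(-1, 3), T)))
Mul(-147, Add(Function('I')(11, -8), 41)) = Mul(-147, Add(Add(Rational(2, 3), Mul(Rational(-1, 3), 11)), 41)) = Mul(-147, Add(Add(Rational(2, 3), Rational(-11, 3)), 41)) = Mul(-147, Add(-3, 41)) = Mul(-147, 38) = -5586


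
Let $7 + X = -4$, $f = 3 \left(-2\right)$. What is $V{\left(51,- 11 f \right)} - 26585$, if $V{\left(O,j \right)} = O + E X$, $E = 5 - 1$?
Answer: $-26578$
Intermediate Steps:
$f = -6$
$X = -11$ ($X = -7 - 4 = -11$)
$E = 4$
$V{\left(O,j \right)} = -44 + O$ ($V{\left(O,j \right)} = O + 4 \left(-11\right) = O - 44 = -44 + O$)
$V{\left(51,- 11 f \right)} - 26585 = \left(-44 + 51\right) - 26585 = 7 - 26585 = -26578$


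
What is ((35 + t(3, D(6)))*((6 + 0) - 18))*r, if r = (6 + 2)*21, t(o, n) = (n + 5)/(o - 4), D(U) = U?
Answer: -48384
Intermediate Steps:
t(o, n) = (5 + n)/(-4 + o)
r = 168 (r = 8*21 = 168)
((35 + t(3, D(6)))*((6 + 0) - 18))*r = ((35 + (5 + 6)/(-4 + 3))*((6 + 0) - 18))*168 = ((35 + 11/(-1))*(6 - 18))*168 = ((35 - 1*11)*(-12))*168 = ((35 - 11)*(-12))*168 = (24*(-12))*168 = -288*168 = -48384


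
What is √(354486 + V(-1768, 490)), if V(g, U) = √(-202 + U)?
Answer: √(354486 + 12*√2) ≈ 595.40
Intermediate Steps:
√(354486 + V(-1768, 490)) = √(354486 + √(-202 + 490)) = √(354486 + √288) = √(354486 + 12*√2)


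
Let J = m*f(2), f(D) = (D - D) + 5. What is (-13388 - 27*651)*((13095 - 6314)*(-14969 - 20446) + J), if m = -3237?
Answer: 7436718514500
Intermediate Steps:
f(D) = 5 (f(D) = 0 + 5 = 5)
J = -16185 (J = -3237*5 = -16185)
(-13388 - 27*651)*((13095 - 6314)*(-14969 - 20446) + J) = (-13388 - 27*651)*((13095 - 6314)*(-14969 - 20446) - 16185) = (-13388 - 17577)*(6781*(-35415) - 16185) = -30965*(-240149115 - 16185) = -30965*(-240165300) = 7436718514500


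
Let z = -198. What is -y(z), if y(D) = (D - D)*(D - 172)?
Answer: 0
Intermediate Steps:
y(D) = 0 (y(D) = 0*(-172 + D) = 0)
-y(z) = -1*0 = 0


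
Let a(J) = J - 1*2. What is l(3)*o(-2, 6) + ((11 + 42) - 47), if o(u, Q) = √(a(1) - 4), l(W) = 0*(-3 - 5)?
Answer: 6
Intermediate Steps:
a(J) = -2 + J (a(J) = J - 2 = -2 + J)
l(W) = 0 (l(W) = 0*(-8) = 0)
o(u, Q) = I*√5 (o(u, Q) = √((-2 + 1) - 4) = √(-1 - 4) = √(-5) = I*√5)
l(3)*o(-2, 6) + ((11 + 42) - 47) = 0*(I*√5) + ((11 + 42) - 47) = 0 + (53 - 47) = 0 + 6 = 6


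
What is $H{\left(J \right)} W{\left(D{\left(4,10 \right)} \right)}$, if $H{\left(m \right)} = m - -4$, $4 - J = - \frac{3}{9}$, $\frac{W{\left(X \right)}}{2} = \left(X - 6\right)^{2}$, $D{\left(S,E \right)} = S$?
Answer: $\frac{200}{3} \approx 66.667$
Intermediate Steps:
$W{\left(X \right)} = 2 \left(-6 + X\right)^{2}$ ($W{\left(X \right)} = 2 \left(X - 6\right)^{2} = 2 \left(-6 + X\right)^{2}$)
$J = \frac{13}{3}$ ($J = 4 - - \frac{3}{9} = 4 - \left(-3\right) \frac{1}{9} = 4 - - \frac{1}{3} = 4 + \frac{1}{3} = \frac{13}{3} \approx 4.3333$)
$H{\left(m \right)} = 4 + m$ ($H{\left(m \right)} = m + 4 = 4 + m$)
$H{\left(J \right)} W{\left(D{\left(4,10 \right)} \right)} = \left(4 + \frac{13}{3}\right) 2 \left(-6 + 4\right)^{2} = \frac{25 \cdot 2 \left(-2\right)^{2}}{3} = \frac{25 \cdot 2 \cdot 4}{3} = \frac{25}{3} \cdot 8 = \frac{200}{3}$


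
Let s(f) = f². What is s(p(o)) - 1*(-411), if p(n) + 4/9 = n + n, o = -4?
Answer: 39067/81 ≈ 482.31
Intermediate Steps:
p(n) = -4/9 + 2*n (p(n) = -4/9 + (n + n) = -4/9 + 2*n)
s(p(o)) - 1*(-411) = (-4/9 + 2*(-4))² - 1*(-411) = (-4/9 - 8)² + 411 = (-76/9)² + 411 = 5776/81 + 411 = 39067/81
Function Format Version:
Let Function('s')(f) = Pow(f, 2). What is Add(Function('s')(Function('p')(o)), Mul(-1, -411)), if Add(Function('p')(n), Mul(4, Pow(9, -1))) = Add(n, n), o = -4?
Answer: Rational(39067, 81) ≈ 482.31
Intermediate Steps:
Function('p')(n) = Add(Rational(-4, 9), Mul(2, n)) (Function('p')(n) = Add(Rational(-4, 9), Add(n, n)) = Add(Rational(-4, 9), Mul(2, n)))
Add(Function('s')(Function('p')(o)), Mul(-1, -411)) = Add(Pow(Add(Rational(-4, 9), Mul(2, -4)), 2), Mul(-1, -411)) = Add(Pow(Add(Rational(-4, 9), -8), 2), 411) = Add(Pow(Rational(-76, 9), 2), 411) = Add(Rational(5776, 81), 411) = Rational(39067, 81)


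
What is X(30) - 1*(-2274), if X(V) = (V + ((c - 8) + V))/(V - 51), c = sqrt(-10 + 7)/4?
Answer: 47702/21 - I*sqrt(3)/84 ≈ 2271.5 - 0.02062*I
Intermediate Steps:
c = I*sqrt(3)/4 (c = sqrt(-3)*(1/4) = (I*sqrt(3))*(1/4) = I*sqrt(3)/4 ≈ 0.43301*I)
X(V) = (-8 + 2*V + I*sqrt(3)/4)/(-51 + V) (X(V) = (V + ((I*sqrt(3)/4 - 8) + V))/(V - 51) = (V + ((-8 + I*sqrt(3)/4) + V))/(-51 + V) = (V + (-8 + V + I*sqrt(3)/4))/(-51 + V) = (-8 + 2*V + I*sqrt(3)/4)/(-51 + V))
X(30) - 1*(-2274) = (-32 + 8*30 + I*sqrt(3))/(4*(-51 + 30)) - 1*(-2274) = (1/4)*(-32 + 240 + I*sqrt(3))/(-21) + 2274 = (1/4)*(-1/21)*(208 + I*sqrt(3)) + 2274 = (-52/21 - I*sqrt(3)/84) + 2274 = 47702/21 - I*sqrt(3)/84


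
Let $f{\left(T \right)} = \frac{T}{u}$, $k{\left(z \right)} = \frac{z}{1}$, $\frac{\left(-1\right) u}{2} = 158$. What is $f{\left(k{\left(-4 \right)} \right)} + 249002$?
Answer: $\frac{19671159}{79} \approx 2.49 \cdot 10^{5}$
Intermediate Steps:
$u = -316$ ($u = \left(-2\right) 158 = -316$)
$k{\left(z \right)} = z$ ($k{\left(z \right)} = z 1 = z$)
$f{\left(T \right)} = - \frac{T}{316}$ ($f{\left(T \right)} = \frac{T}{-316} = T \left(- \frac{1}{316}\right) = - \frac{T}{316}$)
$f{\left(k{\left(-4 \right)} \right)} + 249002 = \left(- \frac{1}{316}\right) \left(-4\right) + 249002 = \frac{1}{79} + 249002 = \frac{19671159}{79}$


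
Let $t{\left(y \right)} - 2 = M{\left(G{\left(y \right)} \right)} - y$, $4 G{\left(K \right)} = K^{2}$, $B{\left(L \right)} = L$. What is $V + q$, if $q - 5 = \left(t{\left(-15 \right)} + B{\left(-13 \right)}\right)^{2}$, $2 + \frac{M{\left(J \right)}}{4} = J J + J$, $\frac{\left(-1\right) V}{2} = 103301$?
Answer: $\frac{2649871529}{16} \approx 1.6562 \cdot 10^{8}$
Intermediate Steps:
$V = -206602$ ($V = \left(-2\right) 103301 = -206602$)
$G{\left(K \right)} = \frac{K^{2}}{4}$
$M{\left(J \right)} = -8 + 4 J + 4 J^{2}$ ($M{\left(J \right)} = -8 + 4 \left(J J + J\right) = -8 + 4 \left(J^{2} + J\right) = -8 + 4 \left(J + J^{2}\right) = -8 + \left(4 J + 4 J^{2}\right) = -8 + 4 J + 4 J^{2}$)
$t{\left(y \right)} = -6 + y^{2} - y + \frac{y^{4}}{4}$ ($t{\left(y \right)} = 2 - \left(8 + y - 1 y^{2} - \frac{y^{4}}{4}\right) = 2 - \left(8 + y - y^{2} - \frac{y^{4}}{4}\right) = 2 + \left(-8 + y^{2} - y + \frac{y^{4}}{4}\right) = -6 + y^{2} - y + \frac{y^{4}}{4}$)
$q = \frac{2653177161}{16}$ ($q = 5 + \left(\left(-6 + \left(-15\right)^{2} - -15 + \frac{\left(-15\right)^{4}}{4}\right) - 13\right)^{2} = 5 + \left(\left(-6 + 225 + 15 + \frac{1}{4} \cdot 50625\right) - 13\right)^{2} = 5 + \left(\left(-6 + 225 + 15 + \frac{50625}{4}\right) - 13\right)^{2} = 5 + \left(\frac{51561}{4} - 13\right)^{2} = 5 + \left(\frac{51509}{4}\right)^{2} = 5 + \frac{2653177081}{16} = \frac{2653177161}{16} \approx 1.6582 \cdot 10^{8}$)
$V + q = -206602 + \frac{2653177161}{16} = \frac{2649871529}{16}$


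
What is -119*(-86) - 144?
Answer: 10090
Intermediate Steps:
-119*(-86) - 144 = 10234 - 144 = 10090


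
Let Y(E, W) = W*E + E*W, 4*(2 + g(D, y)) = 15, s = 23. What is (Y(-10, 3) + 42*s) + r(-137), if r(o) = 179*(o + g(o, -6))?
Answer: -93215/4 ≈ -23304.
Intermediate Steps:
g(D, y) = 7/4 (g(D, y) = -2 + (1/4)*15 = -2 + 15/4 = 7/4)
Y(E, W) = 2*E*W (Y(E, W) = E*W + E*W = 2*E*W)
r(o) = 1253/4 + 179*o (r(o) = 179*(o + 7/4) = 179*(7/4 + o) = 1253/4 + 179*o)
(Y(-10, 3) + 42*s) + r(-137) = (2*(-10)*3 + 42*23) + (1253/4 + 179*(-137)) = (-60 + 966) + (1253/4 - 24523) = 906 - 96839/4 = -93215/4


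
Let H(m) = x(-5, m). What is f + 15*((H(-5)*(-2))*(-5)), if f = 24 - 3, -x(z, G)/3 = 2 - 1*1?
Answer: -429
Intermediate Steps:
x(z, G) = -3 (x(z, G) = -3*(2 - 1*1) = -3*(2 - 1) = -3*1 = -3)
f = 21
H(m) = -3
f + 15*((H(-5)*(-2))*(-5)) = 21 + 15*(-3*(-2)*(-5)) = 21 + 15*(6*(-5)) = 21 + 15*(-30) = 21 - 450 = -429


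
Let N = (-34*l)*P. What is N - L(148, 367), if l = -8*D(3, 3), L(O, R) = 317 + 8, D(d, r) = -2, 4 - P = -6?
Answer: -5765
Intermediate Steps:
P = 10 (P = 4 - 1*(-6) = 4 + 6 = 10)
L(O, R) = 325
l = 16 (l = -8*(-2) = 16)
N = -5440 (N = -34*16*10 = -544*10 = -5440)
N - L(148, 367) = -5440 - 1*325 = -5440 - 325 = -5765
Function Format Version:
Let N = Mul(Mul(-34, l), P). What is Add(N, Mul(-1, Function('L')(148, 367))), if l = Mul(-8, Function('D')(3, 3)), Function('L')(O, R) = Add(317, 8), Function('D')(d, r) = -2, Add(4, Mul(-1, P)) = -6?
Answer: -5765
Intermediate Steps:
P = 10 (P = Add(4, Mul(-1, -6)) = Add(4, 6) = 10)
Function('L')(O, R) = 325
l = 16 (l = Mul(-8, -2) = 16)
N = -5440 (N = Mul(Mul(-34, 16), 10) = Mul(-544, 10) = -5440)
Add(N, Mul(-1, Function('L')(148, 367))) = Add(-5440, Mul(-1, 325)) = Add(-5440, -325) = -5765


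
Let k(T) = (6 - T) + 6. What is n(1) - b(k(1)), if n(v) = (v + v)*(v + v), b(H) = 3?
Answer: 1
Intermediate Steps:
k(T) = 12 - T
n(v) = 4*v² (n(v) = (2*v)*(2*v) = 4*v²)
n(1) - b(k(1)) = 4*1² - 1*3 = 4*1 - 3 = 4 - 3 = 1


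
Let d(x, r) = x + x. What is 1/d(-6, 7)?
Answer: -1/12 ≈ -0.083333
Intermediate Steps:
d(x, r) = 2*x
1/d(-6, 7) = 1/(2*(-6)) = 1/(-12) = -1/12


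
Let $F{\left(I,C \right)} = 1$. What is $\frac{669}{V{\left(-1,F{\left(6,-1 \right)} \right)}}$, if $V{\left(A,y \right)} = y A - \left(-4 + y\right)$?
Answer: $\frac{669}{2} \approx 334.5$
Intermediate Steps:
$V{\left(A,y \right)} = 4 - y + A y$ ($V{\left(A,y \right)} = A y - \left(-4 + y\right) = 4 - y + A y$)
$\frac{669}{V{\left(-1,F{\left(6,-1 \right)} \right)}} = \frac{669}{4 - 1 - 1} = \frac{669}{2}$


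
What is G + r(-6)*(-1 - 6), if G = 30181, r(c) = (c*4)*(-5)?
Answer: 29341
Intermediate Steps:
r(c) = -20*c (r(c) = (4*c)*(-5) = -20*c)
G + r(-6)*(-1 - 6) = 30181 + (-20*(-6))*(-1 - 6) = 30181 + 120*(-7) = 30181 - 840 = 29341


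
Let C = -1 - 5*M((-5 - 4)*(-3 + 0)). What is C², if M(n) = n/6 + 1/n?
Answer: 1635841/2916 ≈ 560.99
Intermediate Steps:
M(n) = 1/n + n/6 (M(n) = n*(⅙) + 1/n = n/6 + 1/n = 1/n + n/6)
C = -1279/54 (C = -1 - 5*(1/((-5 - 4)*(-3 + 0)) + ((-5 - 4)*(-3 + 0))/6) = -1 - 5*(1/(-9*(-3)) + (-9*(-3))/6) = -1 - 5*(1/27 + (⅙)*27) = -1 - 5*(1/27 + 9/2) = -1 - 5*245/54 = -1 - 1225/54 = -1279/54 ≈ -23.685)
C² = (-1279/54)² = 1635841/2916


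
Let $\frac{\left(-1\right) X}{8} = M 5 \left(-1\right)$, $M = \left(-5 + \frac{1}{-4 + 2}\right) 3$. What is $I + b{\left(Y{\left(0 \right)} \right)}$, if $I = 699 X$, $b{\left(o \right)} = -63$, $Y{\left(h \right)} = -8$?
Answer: $-461403$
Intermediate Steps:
$M = - \frac{33}{2}$ ($M = \left(-5 + \frac{1}{-2}\right) 3 = \left(-5 - \frac{1}{2}\right) 3 = \left(- \frac{11}{2}\right) 3 = - \frac{33}{2} \approx -16.5$)
$X = -660$ ($X = - 8 \left(- \frac{33}{2}\right) 5 \left(-1\right) = - 8 \left(\left(- \frac{165}{2}\right) \left(-1\right)\right) = \left(-8\right) \frac{165}{2} = -660$)
$I = -461340$ ($I = 699 \left(-660\right) = -461340$)
$I + b{\left(Y{\left(0 \right)} \right)} = -461340 - 63 = -461403$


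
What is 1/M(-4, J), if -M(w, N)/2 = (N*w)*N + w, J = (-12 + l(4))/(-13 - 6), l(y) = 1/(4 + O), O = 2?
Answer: 3249/36074 ≈ 0.090065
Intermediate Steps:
l(y) = ⅙ (l(y) = 1/(4 + 2) = 1/6 = ⅙)
J = 71/114 (J = (-12 + ⅙)/(-13 - 6) = -71/6/(-19) = -71/6*(-1/19) = 71/114 ≈ 0.62281)
M(w, N) = -2*w - 2*w*N² (M(w, N) = -2*((N*w)*N + w) = -2*(w*N² + w) = -2*(w + w*N²) = -2*w - 2*w*N²)
1/M(-4, J) = 1/(-2*(-4)*(1 + (71/114)²)) = 1/(-2*(-4)*(1 + 5041/12996)) = 1/(-2*(-4)*18037/12996) = 1/(36074/3249) = 3249/36074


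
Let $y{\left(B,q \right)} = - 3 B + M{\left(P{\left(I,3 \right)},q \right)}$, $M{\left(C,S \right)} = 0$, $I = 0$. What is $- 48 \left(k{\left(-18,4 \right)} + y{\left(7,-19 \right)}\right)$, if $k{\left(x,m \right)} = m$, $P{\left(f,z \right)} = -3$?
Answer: $816$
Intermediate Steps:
$y{\left(B,q \right)} = - 3 B$ ($y{\left(B,q \right)} = - 3 B + 0 = - 3 B$)
$- 48 \left(k{\left(-18,4 \right)} + y{\left(7,-19 \right)}\right) = - 48 \left(4 - 21\right) = \left(-48\right) \left(-17\right) = 816$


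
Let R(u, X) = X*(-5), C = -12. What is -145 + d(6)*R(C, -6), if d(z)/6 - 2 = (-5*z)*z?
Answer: -32185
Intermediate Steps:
R(u, X) = -5*X
d(z) = 12 - 30*z**2 (d(z) = 12 + 6*((-5*z)*z) = 12 + 6*(-5*z**2) = 12 - 30*z**2)
-145 + d(6)*R(C, -6) = -145 + (12 - 30*6**2)*(-5*(-6)) = -145 + (12 - 30*36)*30 = -145 + (12 - 1080)*30 = -145 - 1068*30 = -145 - 32040 = -32185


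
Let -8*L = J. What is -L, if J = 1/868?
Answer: 1/6944 ≈ 0.00014401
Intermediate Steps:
J = 1/868 ≈ 0.0011521
L = -1/6944 (L = -1/8*1/868 = -1/6944 ≈ -0.00014401)
-L = -1*(-1/6944) = 1/6944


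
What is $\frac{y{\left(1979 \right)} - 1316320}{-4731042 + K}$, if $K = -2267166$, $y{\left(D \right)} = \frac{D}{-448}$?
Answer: $\frac{196571113}{1045065728} \approx 0.18809$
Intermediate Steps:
$y{\left(D \right)} = - \frac{D}{448}$ ($y{\left(D \right)} = D \left(- \frac{1}{448}\right) = - \frac{D}{448}$)
$\frac{y{\left(1979 \right)} - 1316320}{-4731042 + K} = \frac{\left(- \frac{1}{448}\right) 1979 - 1316320}{-4731042 - 2267166} = \frac{- \frac{1979}{448} - 1316320}{-6998208} = \left(- \frac{589713339}{448}\right) \left(- \frac{1}{6998208}\right) = \frac{196571113}{1045065728}$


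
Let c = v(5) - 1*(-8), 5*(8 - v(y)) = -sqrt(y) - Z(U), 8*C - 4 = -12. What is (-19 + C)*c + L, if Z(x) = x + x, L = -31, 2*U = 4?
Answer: -367 - 4*sqrt(5) ≈ -375.94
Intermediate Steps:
C = -1 (C = 1/2 + (1/8)*(-12) = 1/2 - 3/2 = -1)
U = 2 (U = (1/2)*4 = 2)
Z(x) = 2*x
v(y) = 44/5 + sqrt(y)/5 (v(y) = 8 - (-sqrt(y) - 2*2)/5 = 8 - (-sqrt(y) - 1*4)/5 = 8 - (-sqrt(y) - 4)/5 = 8 - (-4 - sqrt(y))/5 = 8 + (4/5 + sqrt(y)/5) = 44/5 + sqrt(y)/5)
c = 84/5 + sqrt(5)/5 (c = (44/5 + sqrt(5)/5) - 1*(-8) = (44/5 + sqrt(5)/5) + 8 = 84/5 + sqrt(5)/5 ≈ 17.247)
(-19 + C)*c + L = (-19 - 1)*(84/5 + sqrt(5)/5) - 31 = -20*(84/5 + sqrt(5)/5) - 31 = (-336 - 4*sqrt(5)) - 31 = -367 - 4*sqrt(5)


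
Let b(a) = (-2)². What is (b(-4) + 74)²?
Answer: 6084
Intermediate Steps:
b(a) = 4
(b(-4) + 74)² = (4 + 74)² = 78² = 6084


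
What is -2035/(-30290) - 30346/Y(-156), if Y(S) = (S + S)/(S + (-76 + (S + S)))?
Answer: -961602827/18174 ≈ -52911.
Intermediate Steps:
Y(S) = 2*S/(-76 + 3*S) (Y(S) = (2*S)/(S + (-76 + 2*S)) = (2*S)/(-76 + 3*S) = 2*S/(-76 + 3*S))
-2035/(-30290) - 30346/Y(-156) = -2035/(-30290) - 30346/(2*(-156)/(-76 + 3*(-156))) = -2035*(-1/30290) - 30346/(2*(-156)/(-76 - 468)) = 407/6058 - 30346/(2*(-156)/(-544)) = 407/6058 - 30346/(2*(-156)*(-1/544)) = 407/6058 - 30346/39/68 = 407/6058 - 30346*68/39 = 407/6058 - 2063528/39 = -961602827/18174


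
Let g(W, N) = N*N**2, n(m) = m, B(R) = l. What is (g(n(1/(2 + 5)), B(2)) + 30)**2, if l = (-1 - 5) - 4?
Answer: 940900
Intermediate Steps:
l = -10 (l = -6 - 4 = -10)
B(R) = -10
g(W, N) = N**3
(g(n(1/(2 + 5)), B(2)) + 30)**2 = ((-10)**3 + 30)**2 = (-1000 + 30)**2 = (-970)**2 = 940900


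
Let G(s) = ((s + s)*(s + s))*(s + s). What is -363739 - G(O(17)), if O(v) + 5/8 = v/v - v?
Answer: -20926659/64 ≈ -3.2698e+5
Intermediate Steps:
O(v) = 3/8 - v (O(v) = -5/8 + (v/v - v) = -5/8 + (1 - v) = 3/8 - v)
G(s) = 8*s**3 (G(s) = ((2*s)*(2*s))*(2*s) = (4*s**2)*(2*s) = 8*s**3)
-363739 - G(O(17)) = -363739 - 8*(3/8 - 1*17)**3 = -363739 - 8*(3/8 - 17)**3 = -363739 - 8*(-133/8)**3 = -363739 - 8*(-2352637)/512 = -363739 - 1*(-2352637/64) = -363739 + 2352637/64 = -20926659/64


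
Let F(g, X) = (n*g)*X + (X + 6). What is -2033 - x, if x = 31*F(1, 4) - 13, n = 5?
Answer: -2950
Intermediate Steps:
F(g, X) = 6 + X + 5*X*g (F(g, X) = (5*g)*X + (X + 6) = 5*X*g + (6 + X) = 6 + X + 5*X*g)
x = 917 (x = 31*(6 + 4 + 5*4*1) - 13 = 31*(6 + 4 + 20) - 13 = 31*30 - 13 = 930 - 13 = 917)
-2033 - x = -2033 - 1*917 = -2033 - 917 = -2950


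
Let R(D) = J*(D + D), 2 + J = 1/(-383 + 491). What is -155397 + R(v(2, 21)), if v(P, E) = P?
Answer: -4195934/27 ≈ -1.5541e+5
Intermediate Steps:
J = -215/108 (J = -2 + 1/(-383 + 491) = -2 + 1/108 = -215/108 ≈ -1.9907)
R(D) = -215*D/54 (R(D) = -215*(D + D)/108 = -215*D/54)
-155397 + R(v(2, 21)) = -155397 - 215/54*2 = -155397 - 215/27 = -4195934/27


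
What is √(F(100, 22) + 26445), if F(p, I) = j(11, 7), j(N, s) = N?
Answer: 2*√6614 ≈ 162.65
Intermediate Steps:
F(p, I) = 11
√(F(100, 22) + 26445) = √(11 + 26445) = √26456 = 2*√6614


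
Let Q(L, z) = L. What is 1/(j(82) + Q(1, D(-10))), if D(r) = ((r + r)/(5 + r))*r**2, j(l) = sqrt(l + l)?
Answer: -1/163 + 2*sqrt(41)/163 ≈ 0.072431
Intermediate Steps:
j(l) = sqrt(2)*sqrt(l) (j(l) = sqrt(2*l) = sqrt(2)*sqrt(l))
D(r) = 2*r**3/(5 + r) (D(r) = ((2*r)/(5 + r))*r**2 = (2*r/(5 + r))*r**2 = 2*r**3/(5 + r))
1/(j(82) + Q(1, D(-10))) = 1/(sqrt(2)*sqrt(82) + 1) = 1/(2*sqrt(41) + 1) = 1/(1 + 2*sqrt(41))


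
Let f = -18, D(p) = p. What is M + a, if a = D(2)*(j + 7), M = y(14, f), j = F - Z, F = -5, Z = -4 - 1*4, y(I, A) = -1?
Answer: 19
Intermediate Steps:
Z = -8 (Z = -4 - 4 = -8)
j = 3 (j = -5 - 1*(-8) = -5 + 8 = 3)
M = -1
a = 20 (a = 2*(3 + 7) = 2*10 = 20)
M + a = -1 + 20 = 19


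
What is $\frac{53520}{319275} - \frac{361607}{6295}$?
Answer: $- \frac{1534868887}{26797815} \approx -57.276$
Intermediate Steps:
$\frac{53520}{319275} - \frac{361607}{6295} = 53520 \cdot \frac{1}{319275} - \frac{361607}{6295} = \frac{3568}{21285} - \frac{361607}{6295} = - \frac{1534868887}{26797815}$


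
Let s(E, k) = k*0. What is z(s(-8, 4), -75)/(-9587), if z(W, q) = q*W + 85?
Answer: -85/9587 ≈ -0.0088662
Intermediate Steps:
s(E, k) = 0
z(W, q) = 85 + W*q (z(W, q) = W*q + 85 = 85 + W*q)
z(s(-8, 4), -75)/(-9587) = (85 + 0*(-75))/(-9587) = (85 + 0)*(-1/9587) = 85*(-1/9587) = -85/9587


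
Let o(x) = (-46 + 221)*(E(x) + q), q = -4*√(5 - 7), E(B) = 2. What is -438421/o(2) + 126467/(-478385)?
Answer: -42026480227/301382550 - 438421*I*√2/1575 ≈ -139.45 - 393.66*I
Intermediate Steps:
q = -4*I*√2 ≈ -5.6569*I
o(x) = 350 - 700*I*√2 (o(x) = (-46 + 221)*(2 - 4*I*√2) = 175*(2 - 4*I*√2) = 350 - 700*I*√2)
-438421/o(2) + 126467/(-478385) = -438421/(350 - 700*I*√2) + 126467/(-478385) = -438421/(350 - 700*I*√2) + 126467*(-1/478385) = -438421/(350 - 700*I*√2) - 126467/478385 = -126467/478385 - 438421/(350 - 700*I*√2)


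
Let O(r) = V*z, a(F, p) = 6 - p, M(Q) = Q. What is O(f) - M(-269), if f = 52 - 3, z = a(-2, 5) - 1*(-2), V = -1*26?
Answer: 191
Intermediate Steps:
V = -26
z = 3 (z = (6 - 1*5) - 1*(-2) = (6 - 5) + 2 = 1 + 2 = 3)
f = 49
O(r) = -78 (O(r) = -26*3 = -78)
O(f) - M(-269) = -78 - 1*(-269) = -78 + 269 = 191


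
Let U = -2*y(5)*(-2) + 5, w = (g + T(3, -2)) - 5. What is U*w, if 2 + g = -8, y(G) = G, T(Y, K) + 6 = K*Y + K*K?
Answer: -575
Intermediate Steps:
T(Y, K) = -6 + K² + K*Y (T(Y, K) = -6 + (K*Y + K*K) = -6 + (K*Y + K²) = -6 + (K² + K*Y) = -6 + K² + K*Y)
g = -10 (g = -2 - 8 = -10)
w = -23 (w = (-10 + (-6 + (-2)² - 2*3)) - 5 = (-10 + (-6 + 4 - 6)) - 5 = (-10 - 8) - 5 = -18 - 5 = -23)
U = 25 (U = -10*(-2) + 5 = -2*(-10) + 5 = 20 + 5 = 25)
U*w = 25*(-23) = -575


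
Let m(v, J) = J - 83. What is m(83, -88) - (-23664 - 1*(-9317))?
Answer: 14176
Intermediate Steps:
m(v, J) = -83 + J
m(83, -88) - (-23664 - 1*(-9317)) = (-83 - 88) - (-23664 - 1*(-9317)) = -171 - (-23664 + 9317) = -171 - 1*(-14347) = -171 + 14347 = 14176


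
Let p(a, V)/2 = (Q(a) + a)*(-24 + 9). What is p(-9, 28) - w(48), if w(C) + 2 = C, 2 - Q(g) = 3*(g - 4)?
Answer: -1006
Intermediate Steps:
Q(g) = 14 - 3*g (Q(g) = 2 - 3*(g - 4) = 2 - 3*(-4 + g) = 2 - (-12 + 3*g) = 2 + (12 - 3*g) = 14 - 3*g)
p(a, V) = -420 + 60*a (p(a, V) = 2*(((14 - 3*a) + a)*(-24 + 9)) = 2*((14 - 2*a)*(-15)) = 2*(-210 + 30*a) = -420 + 60*a)
w(C) = -2 + C
p(-9, 28) - w(48) = (-420 + 60*(-9)) - (-2 + 48) = (-420 - 540) - 1*46 = -960 - 46 = -1006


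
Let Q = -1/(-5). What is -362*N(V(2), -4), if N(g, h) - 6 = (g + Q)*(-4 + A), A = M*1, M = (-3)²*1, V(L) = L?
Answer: -6154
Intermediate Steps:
Q = ⅕ (Q = -1*(-⅕) = ⅕ ≈ 0.20000)
M = 9 (M = 9*1 = 9)
A = 9 (A = 9*1 = 9)
N(g, h) = 7 + 5*g (N(g, h) = 6 + (g + ⅕)*(-4 + 9) = 6 + (⅕ + g)*5 = 6 + (1 + 5*g) = 7 + 5*g)
-362*N(V(2), -4) = -362*(7 + 5*2) = -362*(7 + 10) = -362*17 = -6154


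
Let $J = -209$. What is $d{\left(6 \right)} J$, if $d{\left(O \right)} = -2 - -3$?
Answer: $-209$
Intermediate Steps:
$d{\left(O \right)} = 1$ ($d{\left(O \right)} = -2 + 3 = 1$)
$d{\left(6 \right)} J = 1 \left(-209\right) = -209$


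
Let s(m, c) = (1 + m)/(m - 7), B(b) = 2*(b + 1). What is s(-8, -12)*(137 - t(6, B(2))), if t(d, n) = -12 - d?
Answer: 217/3 ≈ 72.333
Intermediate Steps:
B(b) = 2 + 2*b (B(b) = 2*(1 + b) = 2 + 2*b)
s(m, c) = (1 + m)/(-7 + m)
s(-8, -12)*(137 - t(6, B(2))) = ((1 - 8)/(-7 - 8))*(137 - (-12 - 1*6)) = (-7/(-15))*(137 - (-12 - 6)) = (-1/15*(-7))*(137 - 1*(-18)) = 7*(137 + 18)/15 = (7/15)*155 = 217/3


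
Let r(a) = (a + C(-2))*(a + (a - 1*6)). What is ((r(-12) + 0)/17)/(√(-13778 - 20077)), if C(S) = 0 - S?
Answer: -20*I*√33855/38369 ≈ -0.095909*I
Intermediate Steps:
C(S) = -S
r(a) = (-6 + 2*a)*(2 + a) (r(a) = (a - 1*(-2))*(a + (a - 1*6)) = (a + 2)*(a + (a - 6)) = (2 + a)*(a + (-6 + a)) = (2 + a)*(-6 + 2*a) = (-6 + 2*a)*(2 + a))
((r(-12) + 0)/17)/(√(-13778 - 20077)) = (((-12 - 2*(-12) + 2*(-12)²) + 0)/17)/(√(-13778 - 20077)) = (((-12 + 24 + 2*144) + 0)*(1/17))/(√(-33855)) = (((-12 + 24 + 288) + 0)*(1/17))/((I*√33855)) = ((300 + 0)*(1/17))*(-I*√33855/33855) = (300*(1/17))*(-I*√33855/33855) = 300*(-I*√33855/33855)/17 = -20*I*√33855/38369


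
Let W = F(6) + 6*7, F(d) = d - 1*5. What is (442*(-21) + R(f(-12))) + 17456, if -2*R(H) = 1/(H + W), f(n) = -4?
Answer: 637571/78 ≈ 8174.0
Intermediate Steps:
F(d) = -5 + d (F(d) = d - 5 = -5 + d)
W = 43 (W = (-5 + 6) + 6*7 = 1 + 42 = 43)
R(H) = -1/(2*(43 + H)) (R(H) = -1/(2*(H + 43)) = -1/(2*(43 + H)))
(442*(-21) + R(f(-12))) + 17456 = (442*(-21) - 1/(86 + 2*(-4))) + 17456 = (-9282 - 1/(86 - 8)) + 17456 = (-9282 - 1/78) + 17456 = -723997/78 + 17456 = 637571/78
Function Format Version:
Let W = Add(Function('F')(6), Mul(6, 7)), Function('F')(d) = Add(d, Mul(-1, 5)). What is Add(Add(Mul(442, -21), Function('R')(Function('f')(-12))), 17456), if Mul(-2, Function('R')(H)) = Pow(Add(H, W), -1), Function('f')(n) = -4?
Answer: Rational(637571, 78) ≈ 8174.0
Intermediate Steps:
Function('F')(d) = Add(-5, d) (Function('F')(d) = Add(d, -5) = Add(-5, d))
W = 43 (W = Add(Add(-5, 6), Mul(6, 7)) = Add(1, 42) = 43)
Function('R')(H) = Mul(Rational(-1, 2), Pow(Add(43, H), -1)) (Function('R')(H) = Mul(Rational(-1, 2), Pow(Add(H, 43), -1)) = Mul(Rational(-1, 2), Pow(Add(43, H), -1)))
Add(Add(Mul(442, -21), Function('R')(Function('f')(-12))), 17456) = Add(Add(Mul(442, -21), Mul(-1, Pow(Add(86, Mul(2, -4)), -1))), 17456) = Add(Add(-9282, Mul(-1, Pow(Add(86, -8), -1))), 17456) = Add(Add(-9282, Mul(-1, Pow(78, -1))), 17456) = Add(Add(-9282, Mul(-1, Rational(1, 78))), 17456) = Add(Add(-9282, Rational(-1, 78)), 17456) = Add(Rational(-723997, 78), 17456) = Rational(637571, 78)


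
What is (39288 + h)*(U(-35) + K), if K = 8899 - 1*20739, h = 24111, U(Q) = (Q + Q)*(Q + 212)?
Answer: -1536157770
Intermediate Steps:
U(Q) = 2*Q*(212 + Q) (U(Q) = (2*Q)*(212 + Q) = 2*Q*(212 + Q))
K = -11840 (K = 8899 - 20739 = -11840)
(39288 + h)*(U(-35) + K) = (39288 + 24111)*(2*(-35)*(212 - 35) - 11840) = 63399*(2*(-35)*177 - 11840) = 63399*(-12390 - 11840) = 63399*(-24230) = -1536157770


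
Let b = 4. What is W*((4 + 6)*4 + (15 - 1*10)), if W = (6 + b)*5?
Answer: 2250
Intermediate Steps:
W = 50 (W = (6 + 4)*5 = 10*5 = 50)
W*((4 + 6)*4 + (15 - 1*10)) = 50*((4 + 6)*4 + (15 - 1*10)) = 50*(10*4 + (15 - 10)) = 50*(40 + 5) = 50*45 = 2250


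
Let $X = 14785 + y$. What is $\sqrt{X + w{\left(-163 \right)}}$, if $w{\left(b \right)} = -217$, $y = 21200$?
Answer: $2 \sqrt{8942} \approx 189.12$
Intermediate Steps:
$X = 35985$ ($X = 14785 + 21200 = 35985$)
$\sqrt{X + w{\left(-163 \right)}} = \sqrt{35985 - 217} = \sqrt{35768} = 2 \sqrt{8942}$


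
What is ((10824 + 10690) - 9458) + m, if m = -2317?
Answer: 9739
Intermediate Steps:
((10824 + 10690) - 9458) + m = ((10824 + 10690) - 9458) - 2317 = (21514 - 9458) - 2317 = 12056 - 2317 = 9739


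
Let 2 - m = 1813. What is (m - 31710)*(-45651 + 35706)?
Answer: 333366345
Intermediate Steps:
m = -1811 (m = 2 - 1*1813 = 2 - 1813 = -1811)
(m - 31710)*(-45651 + 35706) = (-1811 - 31710)*(-45651 + 35706) = -33521*(-9945) = 333366345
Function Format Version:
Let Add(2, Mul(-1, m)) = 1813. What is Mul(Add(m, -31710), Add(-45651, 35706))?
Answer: 333366345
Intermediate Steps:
m = -1811 (m = Add(2, Mul(-1, 1813)) = Add(2, -1813) = -1811)
Mul(Add(m, -31710), Add(-45651, 35706)) = Mul(Add(-1811, -31710), Add(-45651, 35706)) = Mul(-33521, -9945) = 333366345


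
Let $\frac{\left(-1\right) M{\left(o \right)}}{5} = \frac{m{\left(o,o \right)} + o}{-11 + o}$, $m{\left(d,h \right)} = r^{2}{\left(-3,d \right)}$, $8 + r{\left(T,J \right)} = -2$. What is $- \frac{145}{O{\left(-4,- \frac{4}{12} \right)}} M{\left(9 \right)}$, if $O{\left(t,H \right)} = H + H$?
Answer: $\frac{237075}{4} \approx 59269.0$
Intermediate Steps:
$r{\left(T,J \right)} = -10$ ($r{\left(T,J \right)} = -8 - 2 = -10$)
$O{\left(t,H \right)} = 2 H$
$m{\left(d,h \right)} = 100$ ($m{\left(d,h \right)} = \left(-10\right)^{2} = 100$)
$M{\left(o \right)} = - \frac{5 \left(100 + o\right)}{-11 + o}$ ($M{\left(o \right)} = - 5 \frac{100 + o}{-11 + o} = - \frac{5 \left(100 + o\right)}{-11 + o}$)
$- \frac{145}{O{\left(-4,- \frac{4}{12} \right)}} M{\left(9 \right)} = - \frac{145}{2 \left(- \frac{4}{12}\right)} \frac{5 \left(-100 - 9\right)}{-11 + 9} = - \frac{145}{2 \left(\left(-4\right) \frac{1}{12}\right)} \frac{5 \left(-100 - 9\right)}{-2} = - \frac{145}{2 \left(- \frac{1}{3}\right)} 5 \left(- \frac{1}{2}\right) \left(-109\right) = - \frac{145}{- \frac{2}{3}} \cdot \frac{545}{2} = \left(-145\right) \left(- \frac{3}{2}\right) \frac{545}{2} = \frac{435}{2} \cdot \frac{545}{2} = \frac{237075}{4}$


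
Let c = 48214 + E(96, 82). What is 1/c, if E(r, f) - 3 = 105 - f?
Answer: 1/48240 ≈ 2.0730e-5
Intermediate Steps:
E(r, f) = 108 - f (E(r, f) = 3 + (105 - f) = 108 - f)
c = 48240 (c = 48214 + (108 - 1*82) = 48214 + (108 - 82) = 48214 + 26 = 48240)
1/c = 1/48240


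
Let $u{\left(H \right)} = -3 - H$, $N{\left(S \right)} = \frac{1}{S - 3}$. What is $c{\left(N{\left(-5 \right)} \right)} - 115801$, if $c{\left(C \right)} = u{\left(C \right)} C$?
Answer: $- \frac{7411241}{64} \approx -1.158 \cdot 10^{5}$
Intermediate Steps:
$N{\left(S \right)} = \frac{1}{-3 + S}$
$c{\left(C \right)} = C \left(-3 - C\right)$ ($c{\left(C \right)} = \left(-3 - C\right) C = C \left(-3 - C\right)$)
$c{\left(N{\left(-5 \right)} \right)} - 115801 = - \frac{3 + \frac{1}{-3 - 5}}{-3 - 5} - 115801 = - \frac{3 + \frac{1}{-8}}{-8} - 115801 = \left(-1\right) \left(- \frac{1}{8}\right) \left(3 - \frac{1}{8}\right) - 115801 = \left(-1\right) \left(- \frac{1}{8}\right) \frac{23}{8} - 115801 = \frac{23}{64} - 115801 = - \frac{7411241}{64}$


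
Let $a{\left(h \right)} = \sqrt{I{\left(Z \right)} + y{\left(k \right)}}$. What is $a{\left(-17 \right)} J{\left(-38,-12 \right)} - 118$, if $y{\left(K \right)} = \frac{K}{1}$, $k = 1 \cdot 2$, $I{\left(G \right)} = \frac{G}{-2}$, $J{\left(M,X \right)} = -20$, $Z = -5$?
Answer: $-118 - 30 \sqrt{2} \approx -160.43$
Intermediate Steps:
$I{\left(G \right)} = - \frac{G}{2}$ ($I{\left(G \right)} = G \left(- \frac{1}{2}\right) = - \frac{G}{2}$)
$k = 2$
$y{\left(K \right)} = K$ ($y{\left(K \right)} = K 1 = K$)
$a{\left(h \right)} = \frac{3 \sqrt{2}}{2}$ ($a{\left(h \right)} = \sqrt{\left(- \frac{1}{2}\right) \left(-5\right) + 2} = \sqrt{\frac{5}{2} + 2} = \sqrt{\frac{9}{2}} = \frac{3 \sqrt{2}}{2}$)
$a{\left(-17 \right)} J{\left(-38,-12 \right)} - 118 = \frac{3 \sqrt{2}}{2} \left(-20\right) - 118 = - 30 \sqrt{2} - 118 = -118 - 30 \sqrt{2}$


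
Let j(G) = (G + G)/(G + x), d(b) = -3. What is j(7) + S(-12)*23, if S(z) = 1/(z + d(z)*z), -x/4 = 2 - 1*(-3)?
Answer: -37/312 ≈ -0.11859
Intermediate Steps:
x = -20 (x = -4*(2 - 1*(-3)) = -4*(2 + 3) = -4*5 = -20)
S(z) = -1/(2*z) (S(z) = 1/(z - 3*z) = 1/(-2*z) = -1/(2*z))
j(G) = 2*G/(-20 + G) (j(G) = (G + G)/(G - 20) = (2*G)/(-20 + G) = 2*G/(-20 + G))
j(7) + S(-12)*23 = 2*7/(-20 + 7) - ½/(-12)*23 = 2*7/(-13) - ½*(-1/12)*23 = 2*7*(-1/13) + (1/24)*23 = -14/13 + 23/24 = -37/312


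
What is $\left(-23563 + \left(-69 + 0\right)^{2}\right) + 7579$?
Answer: $-11223$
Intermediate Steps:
$\left(-23563 + \left(-69 + 0\right)^{2}\right) + 7579 = \left(-23563 + \left(-69\right)^{2}\right) + 7579 = \left(-23563 + 4761\right) + 7579 = -18802 + 7579 = -11223$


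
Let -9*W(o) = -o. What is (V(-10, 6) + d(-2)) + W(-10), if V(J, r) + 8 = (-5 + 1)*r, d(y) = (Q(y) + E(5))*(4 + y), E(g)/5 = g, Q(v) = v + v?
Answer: 80/9 ≈ 8.8889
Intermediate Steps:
Q(v) = 2*v
E(g) = 5*g
W(o) = o/9 (W(o) = -(-1)*o/9 = o/9)
d(y) = (4 + y)*(25 + 2*y) (d(y) = (2*y + 5*5)*(4 + y) = (2*y + 25)*(4 + y) = (25 + 2*y)*(4 + y) = (4 + y)*(25 + 2*y))
V(J, r) = -8 - 4*r (V(J, r) = -8 + (-5 + 1)*r = -8 - 4*r)
(V(-10, 6) + d(-2)) + W(-10) = ((-8 - 4*6) + (100 + 2*(-2)² + 33*(-2))) + (⅑)*(-10) = ((-8 - 24) + (100 + 2*4 - 66)) - 10/9 = (-32 + (100 + 8 - 66)) - 10/9 = (-32 + 42) - 10/9 = 10 - 10/9 = 80/9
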